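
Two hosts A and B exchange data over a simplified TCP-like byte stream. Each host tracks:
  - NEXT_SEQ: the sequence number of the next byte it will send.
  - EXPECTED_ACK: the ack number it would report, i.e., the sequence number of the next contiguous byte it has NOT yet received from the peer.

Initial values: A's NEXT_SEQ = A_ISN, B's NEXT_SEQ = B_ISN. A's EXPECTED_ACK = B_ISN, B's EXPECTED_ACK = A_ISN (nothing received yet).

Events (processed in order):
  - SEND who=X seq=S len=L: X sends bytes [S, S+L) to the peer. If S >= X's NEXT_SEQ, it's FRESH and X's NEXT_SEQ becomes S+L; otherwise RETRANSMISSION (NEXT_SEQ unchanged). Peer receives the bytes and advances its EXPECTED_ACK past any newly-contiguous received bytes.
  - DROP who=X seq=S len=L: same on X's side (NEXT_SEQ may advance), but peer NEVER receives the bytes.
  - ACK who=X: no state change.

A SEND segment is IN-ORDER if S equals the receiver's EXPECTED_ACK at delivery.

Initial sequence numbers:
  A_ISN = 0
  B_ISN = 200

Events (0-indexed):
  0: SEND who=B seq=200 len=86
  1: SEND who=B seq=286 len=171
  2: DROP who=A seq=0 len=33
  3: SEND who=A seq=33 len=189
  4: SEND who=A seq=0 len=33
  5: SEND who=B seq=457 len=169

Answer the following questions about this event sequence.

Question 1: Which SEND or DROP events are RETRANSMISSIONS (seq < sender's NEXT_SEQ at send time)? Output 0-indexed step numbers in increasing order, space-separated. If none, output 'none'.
Step 0: SEND seq=200 -> fresh
Step 1: SEND seq=286 -> fresh
Step 2: DROP seq=0 -> fresh
Step 3: SEND seq=33 -> fresh
Step 4: SEND seq=0 -> retransmit
Step 5: SEND seq=457 -> fresh

Answer: 4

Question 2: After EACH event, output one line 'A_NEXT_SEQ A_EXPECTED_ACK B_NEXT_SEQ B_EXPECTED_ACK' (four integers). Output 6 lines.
0 286 286 0
0 457 457 0
33 457 457 0
222 457 457 0
222 457 457 222
222 626 626 222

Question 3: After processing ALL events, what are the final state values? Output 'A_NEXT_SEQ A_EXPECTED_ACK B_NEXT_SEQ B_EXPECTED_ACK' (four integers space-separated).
After event 0: A_seq=0 A_ack=286 B_seq=286 B_ack=0
After event 1: A_seq=0 A_ack=457 B_seq=457 B_ack=0
After event 2: A_seq=33 A_ack=457 B_seq=457 B_ack=0
After event 3: A_seq=222 A_ack=457 B_seq=457 B_ack=0
After event 4: A_seq=222 A_ack=457 B_seq=457 B_ack=222
After event 5: A_seq=222 A_ack=626 B_seq=626 B_ack=222

Answer: 222 626 626 222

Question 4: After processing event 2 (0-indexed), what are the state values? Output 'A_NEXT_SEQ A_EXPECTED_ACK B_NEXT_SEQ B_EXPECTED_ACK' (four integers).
After event 0: A_seq=0 A_ack=286 B_seq=286 B_ack=0
After event 1: A_seq=0 A_ack=457 B_seq=457 B_ack=0
After event 2: A_seq=33 A_ack=457 B_seq=457 B_ack=0

33 457 457 0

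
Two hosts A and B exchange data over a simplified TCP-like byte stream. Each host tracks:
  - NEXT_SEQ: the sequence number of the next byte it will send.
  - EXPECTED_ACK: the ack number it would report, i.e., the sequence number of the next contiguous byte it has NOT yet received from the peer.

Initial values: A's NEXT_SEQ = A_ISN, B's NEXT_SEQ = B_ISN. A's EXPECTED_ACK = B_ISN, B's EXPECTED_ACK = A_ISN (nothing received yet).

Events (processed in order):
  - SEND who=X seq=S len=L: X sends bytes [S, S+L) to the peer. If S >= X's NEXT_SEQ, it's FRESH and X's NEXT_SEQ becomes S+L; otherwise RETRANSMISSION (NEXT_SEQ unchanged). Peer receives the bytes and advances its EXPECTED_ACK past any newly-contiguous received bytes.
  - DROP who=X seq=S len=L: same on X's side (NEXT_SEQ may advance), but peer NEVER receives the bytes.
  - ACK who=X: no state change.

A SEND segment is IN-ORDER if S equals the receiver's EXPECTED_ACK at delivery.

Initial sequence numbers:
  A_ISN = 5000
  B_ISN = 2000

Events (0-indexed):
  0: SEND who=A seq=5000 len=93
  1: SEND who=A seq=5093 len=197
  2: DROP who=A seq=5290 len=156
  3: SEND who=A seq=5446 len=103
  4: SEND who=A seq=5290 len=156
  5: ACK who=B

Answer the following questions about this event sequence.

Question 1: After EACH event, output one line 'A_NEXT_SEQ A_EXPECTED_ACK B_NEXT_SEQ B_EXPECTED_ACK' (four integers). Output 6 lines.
5093 2000 2000 5093
5290 2000 2000 5290
5446 2000 2000 5290
5549 2000 2000 5290
5549 2000 2000 5549
5549 2000 2000 5549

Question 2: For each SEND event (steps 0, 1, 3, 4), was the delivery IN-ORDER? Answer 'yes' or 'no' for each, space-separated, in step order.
Answer: yes yes no yes

Derivation:
Step 0: SEND seq=5000 -> in-order
Step 1: SEND seq=5093 -> in-order
Step 3: SEND seq=5446 -> out-of-order
Step 4: SEND seq=5290 -> in-order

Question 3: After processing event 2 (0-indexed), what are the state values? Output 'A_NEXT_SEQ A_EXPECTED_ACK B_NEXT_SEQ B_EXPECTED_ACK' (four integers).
After event 0: A_seq=5093 A_ack=2000 B_seq=2000 B_ack=5093
After event 1: A_seq=5290 A_ack=2000 B_seq=2000 B_ack=5290
After event 2: A_seq=5446 A_ack=2000 B_seq=2000 B_ack=5290

5446 2000 2000 5290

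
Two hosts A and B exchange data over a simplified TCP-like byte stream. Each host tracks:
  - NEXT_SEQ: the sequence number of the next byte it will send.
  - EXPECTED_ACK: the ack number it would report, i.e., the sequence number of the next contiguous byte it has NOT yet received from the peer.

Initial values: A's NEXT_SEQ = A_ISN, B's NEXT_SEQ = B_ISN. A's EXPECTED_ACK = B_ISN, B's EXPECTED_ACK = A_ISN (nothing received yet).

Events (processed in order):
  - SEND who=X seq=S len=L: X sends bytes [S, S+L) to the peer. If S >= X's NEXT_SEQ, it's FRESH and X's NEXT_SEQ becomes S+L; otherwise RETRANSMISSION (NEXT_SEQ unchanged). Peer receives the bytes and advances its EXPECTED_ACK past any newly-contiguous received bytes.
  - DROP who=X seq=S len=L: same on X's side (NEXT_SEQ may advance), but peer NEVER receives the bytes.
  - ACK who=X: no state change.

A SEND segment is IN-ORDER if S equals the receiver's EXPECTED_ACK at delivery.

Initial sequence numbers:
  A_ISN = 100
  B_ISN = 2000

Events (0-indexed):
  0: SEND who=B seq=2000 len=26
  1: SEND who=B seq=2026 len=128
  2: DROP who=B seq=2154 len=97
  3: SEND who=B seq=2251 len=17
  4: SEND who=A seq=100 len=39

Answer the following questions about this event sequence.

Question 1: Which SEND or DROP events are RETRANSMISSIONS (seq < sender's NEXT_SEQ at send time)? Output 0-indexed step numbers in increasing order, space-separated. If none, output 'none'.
Answer: none

Derivation:
Step 0: SEND seq=2000 -> fresh
Step 1: SEND seq=2026 -> fresh
Step 2: DROP seq=2154 -> fresh
Step 3: SEND seq=2251 -> fresh
Step 4: SEND seq=100 -> fresh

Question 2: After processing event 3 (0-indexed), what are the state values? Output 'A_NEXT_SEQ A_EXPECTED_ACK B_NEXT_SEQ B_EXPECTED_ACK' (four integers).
After event 0: A_seq=100 A_ack=2026 B_seq=2026 B_ack=100
After event 1: A_seq=100 A_ack=2154 B_seq=2154 B_ack=100
After event 2: A_seq=100 A_ack=2154 B_seq=2251 B_ack=100
After event 3: A_seq=100 A_ack=2154 B_seq=2268 B_ack=100

100 2154 2268 100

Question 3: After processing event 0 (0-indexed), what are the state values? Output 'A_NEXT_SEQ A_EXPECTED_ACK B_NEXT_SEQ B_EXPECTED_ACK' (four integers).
After event 0: A_seq=100 A_ack=2026 B_seq=2026 B_ack=100

100 2026 2026 100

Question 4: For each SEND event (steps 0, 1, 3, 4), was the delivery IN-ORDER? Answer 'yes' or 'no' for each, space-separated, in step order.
Step 0: SEND seq=2000 -> in-order
Step 1: SEND seq=2026 -> in-order
Step 3: SEND seq=2251 -> out-of-order
Step 4: SEND seq=100 -> in-order

Answer: yes yes no yes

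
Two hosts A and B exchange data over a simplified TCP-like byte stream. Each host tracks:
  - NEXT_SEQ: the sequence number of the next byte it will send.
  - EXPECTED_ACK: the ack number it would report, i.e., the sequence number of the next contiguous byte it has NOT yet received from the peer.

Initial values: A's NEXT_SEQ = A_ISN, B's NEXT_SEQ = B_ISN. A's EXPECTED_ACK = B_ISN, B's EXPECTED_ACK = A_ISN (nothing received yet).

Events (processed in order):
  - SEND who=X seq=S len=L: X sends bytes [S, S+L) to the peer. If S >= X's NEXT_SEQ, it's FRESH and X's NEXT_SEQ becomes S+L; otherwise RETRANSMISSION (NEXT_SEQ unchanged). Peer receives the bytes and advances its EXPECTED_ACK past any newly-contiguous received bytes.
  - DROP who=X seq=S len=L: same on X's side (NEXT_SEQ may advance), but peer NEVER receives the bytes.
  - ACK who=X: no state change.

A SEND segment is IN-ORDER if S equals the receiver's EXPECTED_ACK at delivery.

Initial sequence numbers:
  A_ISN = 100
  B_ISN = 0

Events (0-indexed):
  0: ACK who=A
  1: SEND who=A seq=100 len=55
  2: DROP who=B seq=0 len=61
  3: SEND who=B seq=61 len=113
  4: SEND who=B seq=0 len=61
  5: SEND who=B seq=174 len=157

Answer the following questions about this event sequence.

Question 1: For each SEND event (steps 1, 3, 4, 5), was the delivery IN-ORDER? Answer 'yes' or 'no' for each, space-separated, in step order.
Step 1: SEND seq=100 -> in-order
Step 3: SEND seq=61 -> out-of-order
Step 4: SEND seq=0 -> in-order
Step 5: SEND seq=174 -> in-order

Answer: yes no yes yes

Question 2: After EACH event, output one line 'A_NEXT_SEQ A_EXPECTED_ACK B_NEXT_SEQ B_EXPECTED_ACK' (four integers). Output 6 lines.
100 0 0 100
155 0 0 155
155 0 61 155
155 0 174 155
155 174 174 155
155 331 331 155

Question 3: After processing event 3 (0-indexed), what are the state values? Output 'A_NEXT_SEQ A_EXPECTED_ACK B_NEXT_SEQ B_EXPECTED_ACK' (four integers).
After event 0: A_seq=100 A_ack=0 B_seq=0 B_ack=100
After event 1: A_seq=155 A_ack=0 B_seq=0 B_ack=155
After event 2: A_seq=155 A_ack=0 B_seq=61 B_ack=155
After event 3: A_seq=155 A_ack=0 B_seq=174 B_ack=155

155 0 174 155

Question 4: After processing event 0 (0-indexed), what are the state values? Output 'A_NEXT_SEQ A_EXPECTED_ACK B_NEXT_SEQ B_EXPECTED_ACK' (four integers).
After event 0: A_seq=100 A_ack=0 B_seq=0 B_ack=100

100 0 0 100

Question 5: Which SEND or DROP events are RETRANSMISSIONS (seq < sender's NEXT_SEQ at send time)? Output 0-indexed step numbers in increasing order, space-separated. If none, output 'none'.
Answer: 4

Derivation:
Step 1: SEND seq=100 -> fresh
Step 2: DROP seq=0 -> fresh
Step 3: SEND seq=61 -> fresh
Step 4: SEND seq=0 -> retransmit
Step 5: SEND seq=174 -> fresh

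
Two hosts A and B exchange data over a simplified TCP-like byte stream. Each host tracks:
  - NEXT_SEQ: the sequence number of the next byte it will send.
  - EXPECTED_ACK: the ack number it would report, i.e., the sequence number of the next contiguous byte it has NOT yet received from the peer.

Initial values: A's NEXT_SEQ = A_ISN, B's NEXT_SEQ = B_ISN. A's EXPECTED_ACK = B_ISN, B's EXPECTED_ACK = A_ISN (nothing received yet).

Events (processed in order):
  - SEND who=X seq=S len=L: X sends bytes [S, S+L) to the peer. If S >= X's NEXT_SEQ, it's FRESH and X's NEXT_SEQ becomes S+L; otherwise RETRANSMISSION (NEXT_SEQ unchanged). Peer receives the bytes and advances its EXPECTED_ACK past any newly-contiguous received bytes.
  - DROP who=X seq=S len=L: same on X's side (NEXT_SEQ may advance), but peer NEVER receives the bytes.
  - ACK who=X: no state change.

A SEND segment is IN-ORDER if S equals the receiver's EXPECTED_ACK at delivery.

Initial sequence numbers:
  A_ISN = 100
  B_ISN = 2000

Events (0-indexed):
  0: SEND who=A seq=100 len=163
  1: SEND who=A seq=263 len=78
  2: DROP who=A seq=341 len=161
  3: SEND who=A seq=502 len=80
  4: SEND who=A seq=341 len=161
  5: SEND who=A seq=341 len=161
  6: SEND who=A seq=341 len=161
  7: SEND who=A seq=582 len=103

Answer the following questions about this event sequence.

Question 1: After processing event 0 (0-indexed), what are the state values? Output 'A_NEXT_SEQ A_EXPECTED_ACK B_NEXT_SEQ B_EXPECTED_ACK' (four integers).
After event 0: A_seq=263 A_ack=2000 B_seq=2000 B_ack=263

263 2000 2000 263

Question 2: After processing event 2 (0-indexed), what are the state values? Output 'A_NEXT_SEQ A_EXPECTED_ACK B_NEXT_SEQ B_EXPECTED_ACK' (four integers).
After event 0: A_seq=263 A_ack=2000 B_seq=2000 B_ack=263
After event 1: A_seq=341 A_ack=2000 B_seq=2000 B_ack=341
After event 2: A_seq=502 A_ack=2000 B_seq=2000 B_ack=341

502 2000 2000 341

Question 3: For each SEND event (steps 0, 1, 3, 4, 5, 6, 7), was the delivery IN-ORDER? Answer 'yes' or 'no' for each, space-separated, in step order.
Step 0: SEND seq=100 -> in-order
Step 1: SEND seq=263 -> in-order
Step 3: SEND seq=502 -> out-of-order
Step 4: SEND seq=341 -> in-order
Step 5: SEND seq=341 -> out-of-order
Step 6: SEND seq=341 -> out-of-order
Step 7: SEND seq=582 -> in-order

Answer: yes yes no yes no no yes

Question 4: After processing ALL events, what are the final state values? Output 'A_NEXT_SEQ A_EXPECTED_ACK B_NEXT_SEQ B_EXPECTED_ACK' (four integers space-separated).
After event 0: A_seq=263 A_ack=2000 B_seq=2000 B_ack=263
After event 1: A_seq=341 A_ack=2000 B_seq=2000 B_ack=341
After event 2: A_seq=502 A_ack=2000 B_seq=2000 B_ack=341
After event 3: A_seq=582 A_ack=2000 B_seq=2000 B_ack=341
After event 4: A_seq=582 A_ack=2000 B_seq=2000 B_ack=582
After event 5: A_seq=582 A_ack=2000 B_seq=2000 B_ack=582
After event 6: A_seq=582 A_ack=2000 B_seq=2000 B_ack=582
After event 7: A_seq=685 A_ack=2000 B_seq=2000 B_ack=685

Answer: 685 2000 2000 685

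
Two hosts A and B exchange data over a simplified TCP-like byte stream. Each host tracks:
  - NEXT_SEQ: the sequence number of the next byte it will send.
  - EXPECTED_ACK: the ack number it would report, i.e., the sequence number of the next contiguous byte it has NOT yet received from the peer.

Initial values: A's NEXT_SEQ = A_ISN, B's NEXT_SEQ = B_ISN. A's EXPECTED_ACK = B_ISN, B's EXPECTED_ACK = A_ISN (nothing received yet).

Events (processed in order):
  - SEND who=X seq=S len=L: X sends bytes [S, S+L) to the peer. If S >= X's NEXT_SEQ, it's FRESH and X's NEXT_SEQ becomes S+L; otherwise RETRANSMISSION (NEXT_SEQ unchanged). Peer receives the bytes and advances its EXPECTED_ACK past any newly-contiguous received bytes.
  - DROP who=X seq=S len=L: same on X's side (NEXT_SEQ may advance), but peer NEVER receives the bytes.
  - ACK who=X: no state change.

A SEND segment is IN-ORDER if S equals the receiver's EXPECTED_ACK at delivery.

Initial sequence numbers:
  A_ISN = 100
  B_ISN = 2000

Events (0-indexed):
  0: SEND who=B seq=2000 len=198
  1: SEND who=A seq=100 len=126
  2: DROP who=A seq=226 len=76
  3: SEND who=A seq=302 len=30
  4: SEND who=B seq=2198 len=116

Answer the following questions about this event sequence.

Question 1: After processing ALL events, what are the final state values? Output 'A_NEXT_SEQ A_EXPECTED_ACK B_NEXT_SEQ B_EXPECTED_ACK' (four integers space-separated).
After event 0: A_seq=100 A_ack=2198 B_seq=2198 B_ack=100
After event 1: A_seq=226 A_ack=2198 B_seq=2198 B_ack=226
After event 2: A_seq=302 A_ack=2198 B_seq=2198 B_ack=226
After event 3: A_seq=332 A_ack=2198 B_seq=2198 B_ack=226
After event 4: A_seq=332 A_ack=2314 B_seq=2314 B_ack=226

Answer: 332 2314 2314 226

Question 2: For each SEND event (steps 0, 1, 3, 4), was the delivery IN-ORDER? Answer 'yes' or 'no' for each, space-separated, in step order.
Answer: yes yes no yes

Derivation:
Step 0: SEND seq=2000 -> in-order
Step 1: SEND seq=100 -> in-order
Step 3: SEND seq=302 -> out-of-order
Step 4: SEND seq=2198 -> in-order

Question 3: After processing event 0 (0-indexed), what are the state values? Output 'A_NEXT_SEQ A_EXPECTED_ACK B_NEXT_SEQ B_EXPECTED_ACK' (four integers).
After event 0: A_seq=100 A_ack=2198 B_seq=2198 B_ack=100

100 2198 2198 100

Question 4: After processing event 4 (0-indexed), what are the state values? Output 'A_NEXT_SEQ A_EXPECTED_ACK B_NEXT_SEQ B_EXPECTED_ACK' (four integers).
After event 0: A_seq=100 A_ack=2198 B_seq=2198 B_ack=100
After event 1: A_seq=226 A_ack=2198 B_seq=2198 B_ack=226
After event 2: A_seq=302 A_ack=2198 B_seq=2198 B_ack=226
After event 3: A_seq=332 A_ack=2198 B_seq=2198 B_ack=226
After event 4: A_seq=332 A_ack=2314 B_seq=2314 B_ack=226

332 2314 2314 226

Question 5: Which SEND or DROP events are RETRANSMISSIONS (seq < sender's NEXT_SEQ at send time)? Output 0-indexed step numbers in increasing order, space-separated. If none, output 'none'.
Answer: none

Derivation:
Step 0: SEND seq=2000 -> fresh
Step 1: SEND seq=100 -> fresh
Step 2: DROP seq=226 -> fresh
Step 3: SEND seq=302 -> fresh
Step 4: SEND seq=2198 -> fresh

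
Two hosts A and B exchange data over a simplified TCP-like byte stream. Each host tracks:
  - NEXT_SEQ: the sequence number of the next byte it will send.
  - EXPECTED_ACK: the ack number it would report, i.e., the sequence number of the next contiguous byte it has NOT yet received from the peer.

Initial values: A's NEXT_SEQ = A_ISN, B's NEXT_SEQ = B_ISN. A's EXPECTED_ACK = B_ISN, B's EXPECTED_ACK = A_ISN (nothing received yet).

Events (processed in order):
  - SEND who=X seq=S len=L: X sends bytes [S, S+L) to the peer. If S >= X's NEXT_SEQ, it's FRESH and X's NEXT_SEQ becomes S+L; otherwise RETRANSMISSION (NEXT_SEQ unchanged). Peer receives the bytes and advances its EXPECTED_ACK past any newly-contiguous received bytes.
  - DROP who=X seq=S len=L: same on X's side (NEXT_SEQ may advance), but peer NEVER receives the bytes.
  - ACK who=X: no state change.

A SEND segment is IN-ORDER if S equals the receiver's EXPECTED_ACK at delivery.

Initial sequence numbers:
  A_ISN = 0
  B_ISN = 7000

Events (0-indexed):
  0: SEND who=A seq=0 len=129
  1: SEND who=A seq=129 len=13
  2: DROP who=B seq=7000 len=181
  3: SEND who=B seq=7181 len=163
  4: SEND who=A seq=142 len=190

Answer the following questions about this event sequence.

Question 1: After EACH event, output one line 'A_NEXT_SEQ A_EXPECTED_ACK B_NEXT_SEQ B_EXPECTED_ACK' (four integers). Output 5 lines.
129 7000 7000 129
142 7000 7000 142
142 7000 7181 142
142 7000 7344 142
332 7000 7344 332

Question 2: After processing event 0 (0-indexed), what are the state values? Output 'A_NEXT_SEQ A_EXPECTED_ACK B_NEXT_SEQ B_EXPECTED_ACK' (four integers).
After event 0: A_seq=129 A_ack=7000 B_seq=7000 B_ack=129

129 7000 7000 129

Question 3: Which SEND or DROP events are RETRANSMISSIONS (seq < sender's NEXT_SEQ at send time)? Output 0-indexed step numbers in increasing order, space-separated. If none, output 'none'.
Step 0: SEND seq=0 -> fresh
Step 1: SEND seq=129 -> fresh
Step 2: DROP seq=7000 -> fresh
Step 3: SEND seq=7181 -> fresh
Step 4: SEND seq=142 -> fresh

Answer: none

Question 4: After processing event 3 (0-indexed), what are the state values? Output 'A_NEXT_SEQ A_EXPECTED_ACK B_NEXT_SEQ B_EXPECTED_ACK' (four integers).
After event 0: A_seq=129 A_ack=7000 B_seq=7000 B_ack=129
After event 1: A_seq=142 A_ack=7000 B_seq=7000 B_ack=142
After event 2: A_seq=142 A_ack=7000 B_seq=7181 B_ack=142
After event 3: A_seq=142 A_ack=7000 B_seq=7344 B_ack=142

142 7000 7344 142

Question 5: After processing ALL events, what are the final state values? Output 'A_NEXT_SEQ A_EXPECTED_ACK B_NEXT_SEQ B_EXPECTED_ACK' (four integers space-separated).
Answer: 332 7000 7344 332

Derivation:
After event 0: A_seq=129 A_ack=7000 B_seq=7000 B_ack=129
After event 1: A_seq=142 A_ack=7000 B_seq=7000 B_ack=142
After event 2: A_seq=142 A_ack=7000 B_seq=7181 B_ack=142
After event 3: A_seq=142 A_ack=7000 B_seq=7344 B_ack=142
After event 4: A_seq=332 A_ack=7000 B_seq=7344 B_ack=332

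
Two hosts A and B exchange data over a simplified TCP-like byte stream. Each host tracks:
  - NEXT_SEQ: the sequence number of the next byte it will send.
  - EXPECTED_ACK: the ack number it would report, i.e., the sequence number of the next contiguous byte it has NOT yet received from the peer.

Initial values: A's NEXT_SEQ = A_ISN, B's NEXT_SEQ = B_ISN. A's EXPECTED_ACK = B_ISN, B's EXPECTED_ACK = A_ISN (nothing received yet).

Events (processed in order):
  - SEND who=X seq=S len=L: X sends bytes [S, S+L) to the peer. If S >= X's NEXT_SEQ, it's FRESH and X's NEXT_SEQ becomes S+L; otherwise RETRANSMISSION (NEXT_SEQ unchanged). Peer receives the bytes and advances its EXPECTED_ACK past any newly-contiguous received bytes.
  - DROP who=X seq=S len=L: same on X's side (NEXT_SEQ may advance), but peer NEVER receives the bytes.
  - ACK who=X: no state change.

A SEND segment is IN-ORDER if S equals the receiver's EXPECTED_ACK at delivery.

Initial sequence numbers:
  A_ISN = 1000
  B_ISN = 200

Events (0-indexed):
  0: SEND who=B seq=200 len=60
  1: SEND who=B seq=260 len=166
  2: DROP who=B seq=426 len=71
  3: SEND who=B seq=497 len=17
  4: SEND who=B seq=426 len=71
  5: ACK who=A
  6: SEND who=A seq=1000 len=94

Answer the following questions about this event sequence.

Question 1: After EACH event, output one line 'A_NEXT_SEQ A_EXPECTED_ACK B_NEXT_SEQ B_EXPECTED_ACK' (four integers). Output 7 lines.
1000 260 260 1000
1000 426 426 1000
1000 426 497 1000
1000 426 514 1000
1000 514 514 1000
1000 514 514 1000
1094 514 514 1094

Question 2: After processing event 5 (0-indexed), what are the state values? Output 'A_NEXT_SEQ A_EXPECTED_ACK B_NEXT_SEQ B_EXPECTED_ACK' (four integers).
After event 0: A_seq=1000 A_ack=260 B_seq=260 B_ack=1000
After event 1: A_seq=1000 A_ack=426 B_seq=426 B_ack=1000
After event 2: A_seq=1000 A_ack=426 B_seq=497 B_ack=1000
After event 3: A_seq=1000 A_ack=426 B_seq=514 B_ack=1000
After event 4: A_seq=1000 A_ack=514 B_seq=514 B_ack=1000
After event 5: A_seq=1000 A_ack=514 B_seq=514 B_ack=1000

1000 514 514 1000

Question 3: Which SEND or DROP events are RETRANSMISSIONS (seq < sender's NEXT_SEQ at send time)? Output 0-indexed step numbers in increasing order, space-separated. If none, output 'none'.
Step 0: SEND seq=200 -> fresh
Step 1: SEND seq=260 -> fresh
Step 2: DROP seq=426 -> fresh
Step 3: SEND seq=497 -> fresh
Step 4: SEND seq=426 -> retransmit
Step 6: SEND seq=1000 -> fresh

Answer: 4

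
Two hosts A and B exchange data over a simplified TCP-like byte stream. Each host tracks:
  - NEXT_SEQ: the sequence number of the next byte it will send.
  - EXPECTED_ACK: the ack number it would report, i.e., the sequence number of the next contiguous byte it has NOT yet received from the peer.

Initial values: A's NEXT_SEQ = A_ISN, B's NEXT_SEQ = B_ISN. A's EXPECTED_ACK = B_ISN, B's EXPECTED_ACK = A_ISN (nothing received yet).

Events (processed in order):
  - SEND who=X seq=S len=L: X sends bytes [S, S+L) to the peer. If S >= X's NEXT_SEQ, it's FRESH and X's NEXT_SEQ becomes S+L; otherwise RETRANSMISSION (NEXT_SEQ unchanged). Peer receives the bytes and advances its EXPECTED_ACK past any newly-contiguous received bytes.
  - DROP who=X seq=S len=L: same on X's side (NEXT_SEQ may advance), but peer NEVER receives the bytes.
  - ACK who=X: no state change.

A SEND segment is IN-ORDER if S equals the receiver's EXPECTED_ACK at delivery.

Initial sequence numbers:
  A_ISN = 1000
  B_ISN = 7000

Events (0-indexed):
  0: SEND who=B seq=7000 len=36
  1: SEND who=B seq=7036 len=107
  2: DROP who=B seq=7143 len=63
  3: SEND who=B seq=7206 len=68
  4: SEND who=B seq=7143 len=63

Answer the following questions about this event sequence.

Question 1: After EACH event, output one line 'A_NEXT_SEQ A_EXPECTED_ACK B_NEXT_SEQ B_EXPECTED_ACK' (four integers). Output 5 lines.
1000 7036 7036 1000
1000 7143 7143 1000
1000 7143 7206 1000
1000 7143 7274 1000
1000 7274 7274 1000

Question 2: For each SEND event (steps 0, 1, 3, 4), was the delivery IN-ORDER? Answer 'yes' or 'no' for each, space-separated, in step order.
Step 0: SEND seq=7000 -> in-order
Step 1: SEND seq=7036 -> in-order
Step 3: SEND seq=7206 -> out-of-order
Step 4: SEND seq=7143 -> in-order

Answer: yes yes no yes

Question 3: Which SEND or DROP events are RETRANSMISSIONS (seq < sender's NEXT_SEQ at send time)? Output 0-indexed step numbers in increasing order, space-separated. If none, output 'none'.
Step 0: SEND seq=7000 -> fresh
Step 1: SEND seq=7036 -> fresh
Step 2: DROP seq=7143 -> fresh
Step 3: SEND seq=7206 -> fresh
Step 4: SEND seq=7143 -> retransmit

Answer: 4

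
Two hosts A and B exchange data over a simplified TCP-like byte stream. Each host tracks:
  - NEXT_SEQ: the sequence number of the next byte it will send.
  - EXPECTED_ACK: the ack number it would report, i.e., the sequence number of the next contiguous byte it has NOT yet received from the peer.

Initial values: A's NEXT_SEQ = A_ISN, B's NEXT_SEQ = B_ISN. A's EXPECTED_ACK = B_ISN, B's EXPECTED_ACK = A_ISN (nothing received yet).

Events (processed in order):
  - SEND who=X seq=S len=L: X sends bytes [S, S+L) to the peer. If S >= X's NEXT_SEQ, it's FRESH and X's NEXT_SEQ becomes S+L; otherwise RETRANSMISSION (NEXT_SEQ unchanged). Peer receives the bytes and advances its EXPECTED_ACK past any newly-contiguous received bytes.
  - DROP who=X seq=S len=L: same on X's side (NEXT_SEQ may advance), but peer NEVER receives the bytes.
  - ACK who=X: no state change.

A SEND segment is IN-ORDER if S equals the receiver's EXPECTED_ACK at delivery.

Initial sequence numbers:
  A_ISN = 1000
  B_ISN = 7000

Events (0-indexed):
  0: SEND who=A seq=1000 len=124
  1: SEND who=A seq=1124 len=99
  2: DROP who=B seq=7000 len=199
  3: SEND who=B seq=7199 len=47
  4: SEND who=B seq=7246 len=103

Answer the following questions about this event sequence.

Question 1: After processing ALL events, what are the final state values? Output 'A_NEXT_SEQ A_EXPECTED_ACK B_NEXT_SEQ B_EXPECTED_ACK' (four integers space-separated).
After event 0: A_seq=1124 A_ack=7000 B_seq=7000 B_ack=1124
After event 1: A_seq=1223 A_ack=7000 B_seq=7000 B_ack=1223
After event 2: A_seq=1223 A_ack=7000 B_seq=7199 B_ack=1223
After event 3: A_seq=1223 A_ack=7000 B_seq=7246 B_ack=1223
After event 4: A_seq=1223 A_ack=7000 B_seq=7349 B_ack=1223

Answer: 1223 7000 7349 1223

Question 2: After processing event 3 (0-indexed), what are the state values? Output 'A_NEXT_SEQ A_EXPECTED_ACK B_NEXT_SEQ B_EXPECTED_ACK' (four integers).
After event 0: A_seq=1124 A_ack=7000 B_seq=7000 B_ack=1124
After event 1: A_seq=1223 A_ack=7000 B_seq=7000 B_ack=1223
After event 2: A_seq=1223 A_ack=7000 B_seq=7199 B_ack=1223
After event 3: A_seq=1223 A_ack=7000 B_seq=7246 B_ack=1223

1223 7000 7246 1223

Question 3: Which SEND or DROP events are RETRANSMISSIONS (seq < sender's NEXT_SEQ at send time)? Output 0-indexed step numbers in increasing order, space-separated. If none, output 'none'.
Step 0: SEND seq=1000 -> fresh
Step 1: SEND seq=1124 -> fresh
Step 2: DROP seq=7000 -> fresh
Step 3: SEND seq=7199 -> fresh
Step 4: SEND seq=7246 -> fresh

Answer: none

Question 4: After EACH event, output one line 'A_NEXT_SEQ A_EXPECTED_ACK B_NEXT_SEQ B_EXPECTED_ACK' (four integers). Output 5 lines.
1124 7000 7000 1124
1223 7000 7000 1223
1223 7000 7199 1223
1223 7000 7246 1223
1223 7000 7349 1223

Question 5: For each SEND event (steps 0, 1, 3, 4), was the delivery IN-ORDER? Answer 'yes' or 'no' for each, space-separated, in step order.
Step 0: SEND seq=1000 -> in-order
Step 1: SEND seq=1124 -> in-order
Step 3: SEND seq=7199 -> out-of-order
Step 4: SEND seq=7246 -> out-of-order

Answer: yes yes no no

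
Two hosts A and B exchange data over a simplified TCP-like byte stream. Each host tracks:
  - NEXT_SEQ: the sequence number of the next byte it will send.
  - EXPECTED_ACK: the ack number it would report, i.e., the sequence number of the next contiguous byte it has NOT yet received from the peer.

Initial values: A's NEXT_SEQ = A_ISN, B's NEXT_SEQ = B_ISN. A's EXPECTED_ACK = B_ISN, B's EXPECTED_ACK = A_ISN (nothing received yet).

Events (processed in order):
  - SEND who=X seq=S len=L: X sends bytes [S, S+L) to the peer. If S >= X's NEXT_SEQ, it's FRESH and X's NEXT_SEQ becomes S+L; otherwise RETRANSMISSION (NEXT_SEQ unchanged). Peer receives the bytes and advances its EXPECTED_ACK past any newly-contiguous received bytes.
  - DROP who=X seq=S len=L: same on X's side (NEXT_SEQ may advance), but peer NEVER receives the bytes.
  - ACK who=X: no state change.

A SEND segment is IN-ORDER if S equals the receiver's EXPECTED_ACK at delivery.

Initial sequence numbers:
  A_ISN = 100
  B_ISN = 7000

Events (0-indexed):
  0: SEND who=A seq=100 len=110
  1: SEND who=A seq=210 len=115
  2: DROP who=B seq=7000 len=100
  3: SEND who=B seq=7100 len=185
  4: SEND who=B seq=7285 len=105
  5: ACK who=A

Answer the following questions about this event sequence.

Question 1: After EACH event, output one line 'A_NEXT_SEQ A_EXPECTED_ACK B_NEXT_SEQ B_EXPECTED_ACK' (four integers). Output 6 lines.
210 7000 7000 210
325 7000 7000 325
325 7000 7100 325
325 7000 7285 325
325 7000 7390 325
325 7000 7390 325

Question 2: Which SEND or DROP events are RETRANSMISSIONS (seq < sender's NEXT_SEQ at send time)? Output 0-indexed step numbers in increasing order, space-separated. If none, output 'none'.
Step 0: SEND seq=100 -> fresh
Step 1: SEND seq=210 -> fresh
Step 2: DROP seq=7000 -> fresh
Step 3: SEND seq=7100 -> fresh
Step 4: SEND seq=7285 -> fresh

Answer: none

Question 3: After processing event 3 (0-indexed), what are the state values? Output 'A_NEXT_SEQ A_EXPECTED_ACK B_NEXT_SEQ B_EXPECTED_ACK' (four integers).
After event 0: A_seq=210 A_ack=7000 B_seq=7000 B_ack=210
After event 1: A_seq=325 A_ack=7000 B_seq=7000 B_ack=325
After event 2: A_seq=325 A_ack=7000 B_seq=7100 B_ack=325
After event 3: A_seq=325 A_ack=7000 B_seq=7285 B_ack=325

325 7000 7285 325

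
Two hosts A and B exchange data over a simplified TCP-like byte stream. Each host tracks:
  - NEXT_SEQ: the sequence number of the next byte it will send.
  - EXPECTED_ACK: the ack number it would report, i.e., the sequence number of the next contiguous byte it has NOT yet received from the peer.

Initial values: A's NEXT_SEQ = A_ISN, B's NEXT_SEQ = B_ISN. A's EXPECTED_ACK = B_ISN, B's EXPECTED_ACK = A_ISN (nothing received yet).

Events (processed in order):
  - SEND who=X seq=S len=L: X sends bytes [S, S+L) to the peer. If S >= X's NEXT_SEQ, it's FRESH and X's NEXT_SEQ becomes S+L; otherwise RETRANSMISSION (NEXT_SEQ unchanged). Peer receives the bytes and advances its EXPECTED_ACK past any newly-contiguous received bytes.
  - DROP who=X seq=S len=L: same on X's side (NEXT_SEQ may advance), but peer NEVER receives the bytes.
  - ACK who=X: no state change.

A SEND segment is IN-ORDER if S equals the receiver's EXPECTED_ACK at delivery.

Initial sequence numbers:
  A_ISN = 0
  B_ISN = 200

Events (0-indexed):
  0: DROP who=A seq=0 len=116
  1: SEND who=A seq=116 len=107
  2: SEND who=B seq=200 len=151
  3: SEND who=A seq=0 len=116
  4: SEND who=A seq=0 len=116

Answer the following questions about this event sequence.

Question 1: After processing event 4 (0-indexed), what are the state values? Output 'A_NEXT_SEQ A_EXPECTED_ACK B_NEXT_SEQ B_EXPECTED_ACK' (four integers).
After event 0: A_seq=116 A_ack=200 B_seq=200 B_ack=0
After event 1: A_seq=223 A_ack=200 B_seq=200 B_ack=0
After event 2: A_seq=223 A_ack=351 B_seq=351 B_ack=0
After event 3: A_seq=223 A_ack=351 B_seq=351 B_ack=223
After event 4: A_seq=223 A_ack=351 B_seq=351 B_ack=223

223 351 351 223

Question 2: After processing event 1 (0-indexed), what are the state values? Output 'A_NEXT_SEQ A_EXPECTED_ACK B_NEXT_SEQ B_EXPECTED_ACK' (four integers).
After event 0: A_seq=116 A_ack=200 B_seq=200 B_ack=0
After event 1: A_seq=223 A_ack=200 B_seq=200 B_ack=0

223 200 200 0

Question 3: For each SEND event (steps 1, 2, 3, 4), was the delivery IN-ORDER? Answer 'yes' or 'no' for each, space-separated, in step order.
Step 1: SEND seq=116 -> out-of-order
Step 2: SEND seq=200 -> in-order
Step 3: SEND seq=0 -> in-order
Step 4: SEND seq=0 -> out-of-order

Answer: no yes yes no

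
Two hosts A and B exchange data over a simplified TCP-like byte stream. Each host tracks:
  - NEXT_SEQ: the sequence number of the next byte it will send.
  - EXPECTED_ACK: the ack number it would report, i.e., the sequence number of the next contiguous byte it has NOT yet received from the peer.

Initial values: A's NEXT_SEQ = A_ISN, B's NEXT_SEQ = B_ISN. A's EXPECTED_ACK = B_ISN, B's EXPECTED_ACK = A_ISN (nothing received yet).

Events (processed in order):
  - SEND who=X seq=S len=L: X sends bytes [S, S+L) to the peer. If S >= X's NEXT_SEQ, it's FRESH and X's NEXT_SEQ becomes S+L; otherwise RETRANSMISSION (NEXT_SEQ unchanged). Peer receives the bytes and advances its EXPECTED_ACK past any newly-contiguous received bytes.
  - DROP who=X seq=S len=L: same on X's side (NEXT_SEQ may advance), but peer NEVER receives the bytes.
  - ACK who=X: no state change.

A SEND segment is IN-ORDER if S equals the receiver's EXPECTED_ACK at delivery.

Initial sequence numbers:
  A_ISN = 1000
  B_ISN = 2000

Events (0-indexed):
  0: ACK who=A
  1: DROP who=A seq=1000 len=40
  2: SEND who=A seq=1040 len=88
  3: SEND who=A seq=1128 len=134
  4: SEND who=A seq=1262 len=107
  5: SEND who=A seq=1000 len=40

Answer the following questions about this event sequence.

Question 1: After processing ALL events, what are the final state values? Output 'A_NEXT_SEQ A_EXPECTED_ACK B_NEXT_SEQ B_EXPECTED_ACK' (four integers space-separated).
After event 0: A_seq=1000 A_ack=2000 B_seq=2000 B_ack=1000
After event 1: A_seq=1040 A_ack=2000 B_seq=2000 B_ack=1000
After event 2: A_seq=1128 A_ack=2000 B_seq=2000 B_ack=1000
After event 3: A_seq=1262 A_ack=2000 B_seq=2000 B_ack=1000
After event 4: A_seq=1369 A_ack=2000 B_seq=2000 B_ack=1000
After event 5: A_seq=1369 A_ack=2000 B_seq=2000 B_ack=1369

Answer: 1369 2000 2000 1369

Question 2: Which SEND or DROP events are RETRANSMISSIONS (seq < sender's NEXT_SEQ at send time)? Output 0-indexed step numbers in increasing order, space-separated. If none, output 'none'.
Answer: 5

Derivation:
Step 1: DROP seq=1000 -> fresh
Step 2: SEND seq=1040 -> fresh
Step 3: SEND seq=1128 -> fresh
Step 4: SEND seq=1262 -> fresh
Step 5: SEND seq=1000 -> retransmit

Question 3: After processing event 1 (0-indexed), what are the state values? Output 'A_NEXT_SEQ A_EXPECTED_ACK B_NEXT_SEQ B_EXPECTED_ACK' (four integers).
After event 0: A_seq=1000 A_ack=2000 B_seq=2000 B_ack=1000
After event 1: A_seq=1040 A_ack=2000 B_seq=2000 B_ack=1000

1040 2000 2000 1000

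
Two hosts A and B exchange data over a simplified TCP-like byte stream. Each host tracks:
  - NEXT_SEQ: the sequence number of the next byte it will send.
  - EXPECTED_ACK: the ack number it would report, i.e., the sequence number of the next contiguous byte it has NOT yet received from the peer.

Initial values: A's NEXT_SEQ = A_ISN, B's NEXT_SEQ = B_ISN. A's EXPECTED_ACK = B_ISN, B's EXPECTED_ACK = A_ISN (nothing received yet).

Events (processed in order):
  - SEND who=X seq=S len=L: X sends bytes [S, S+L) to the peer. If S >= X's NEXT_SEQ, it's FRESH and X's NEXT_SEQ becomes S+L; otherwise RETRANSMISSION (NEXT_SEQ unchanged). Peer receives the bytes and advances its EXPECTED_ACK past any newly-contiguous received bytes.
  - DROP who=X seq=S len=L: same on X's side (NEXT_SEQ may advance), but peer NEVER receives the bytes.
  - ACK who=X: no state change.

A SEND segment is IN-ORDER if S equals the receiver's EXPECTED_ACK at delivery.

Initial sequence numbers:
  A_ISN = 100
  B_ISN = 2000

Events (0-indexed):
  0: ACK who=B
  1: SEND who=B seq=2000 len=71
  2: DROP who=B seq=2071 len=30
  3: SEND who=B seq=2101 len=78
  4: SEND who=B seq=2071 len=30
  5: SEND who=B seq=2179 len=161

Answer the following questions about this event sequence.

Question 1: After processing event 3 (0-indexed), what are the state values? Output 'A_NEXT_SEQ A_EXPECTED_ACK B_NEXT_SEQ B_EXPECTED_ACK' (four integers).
After event 0: A_seq=100 A_ack=2000 B_seq=2000 B_ack=100
After event 1: A_seq=100 A_ack=2071 B_seq=2071 B_ack=100
After event 2: A_seq=100 A_ack=2071 B_seq=2101 B_ack=100
After event 3: A_seq=100 A_ack=2071 B_seq=2179 B_ack=100

100 2071 2179 100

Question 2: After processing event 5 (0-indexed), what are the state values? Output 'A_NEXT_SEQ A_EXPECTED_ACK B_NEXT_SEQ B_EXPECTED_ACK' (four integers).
After event 0: A_seq=100 A_ack=2000 B_seq=2000 B_ack=100
After event 1: A_seq=100 A_ack=2071 B_seq=2071 B_ack=100
After event 2: A_seq=100 A_ack=2071 B_seq=2101 B_ack=100
After event 3: A_seq=100 A_ack=2071 B_seq=2179 B_ack=100
After event 4: A_seq=100 A_ack=2179 B_seq=2179 B_ack=100
After event 5: A_seq=100 A_ack=2340 B_seq=2340 B_ack=100

100 2340 2340 100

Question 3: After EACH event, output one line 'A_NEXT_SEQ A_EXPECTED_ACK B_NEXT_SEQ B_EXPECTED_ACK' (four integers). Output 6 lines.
100 2000 2000 100
100 2071 2071 100
100 2071 2101 100
100 2071 2179 100
100 2179 2179 100
100 2340 2340 100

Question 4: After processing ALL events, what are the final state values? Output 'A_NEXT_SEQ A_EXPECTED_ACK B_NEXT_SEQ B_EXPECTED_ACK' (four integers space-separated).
Answer: 100 2340 2340 100

Derivation:
After event 0: A_seq=100 A_ack=2000 B_seq=2000 B_ack=100
After event 1: A_seq=100 A_ack=2071 B_seq=2071 B_ack=100
After event 2: A_seq=100 A_ack=2071 B_seq=2101 B_ack=100
After event 3: A_seq=100 A_ack=2071 B_seq=2179 B_ack=100
After event 4: A_seq=100 A_ack=2179 B_seq=2179 B_ack=100
After event 5: A_seq=100 A_ack=2340 B_seq=2340 B_ack=100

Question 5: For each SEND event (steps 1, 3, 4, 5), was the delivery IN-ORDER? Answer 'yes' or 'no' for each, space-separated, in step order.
Step 1: SEND seq=2000 -> in-order
Step 3: SEND seq=2101 -> out-of-order
Step 4: SEND seq=2071 -> in-order
Step 5: SEND seq=2179 -> in-order

Answer: yes no yes yes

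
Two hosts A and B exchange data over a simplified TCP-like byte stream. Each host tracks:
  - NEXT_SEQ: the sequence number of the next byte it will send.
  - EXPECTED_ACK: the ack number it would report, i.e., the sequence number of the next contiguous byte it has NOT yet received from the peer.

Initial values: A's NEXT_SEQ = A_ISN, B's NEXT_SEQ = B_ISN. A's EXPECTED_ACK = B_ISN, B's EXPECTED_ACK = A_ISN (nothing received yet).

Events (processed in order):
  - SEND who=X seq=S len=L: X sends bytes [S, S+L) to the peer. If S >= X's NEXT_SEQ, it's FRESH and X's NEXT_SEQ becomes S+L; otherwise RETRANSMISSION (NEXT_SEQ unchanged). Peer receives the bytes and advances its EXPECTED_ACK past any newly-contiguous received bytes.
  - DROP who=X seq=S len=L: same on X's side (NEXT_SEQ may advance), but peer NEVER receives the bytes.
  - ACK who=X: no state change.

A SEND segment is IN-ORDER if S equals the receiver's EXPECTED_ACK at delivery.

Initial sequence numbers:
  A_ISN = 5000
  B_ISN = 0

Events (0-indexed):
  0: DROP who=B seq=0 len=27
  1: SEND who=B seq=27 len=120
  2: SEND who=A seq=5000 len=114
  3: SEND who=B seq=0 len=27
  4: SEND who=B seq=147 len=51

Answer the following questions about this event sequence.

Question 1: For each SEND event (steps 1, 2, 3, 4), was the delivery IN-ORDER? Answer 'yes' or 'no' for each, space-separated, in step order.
Answer: no yes yes yes

Derivation:
Step 1: SEND seq=27 -> out-of-order
Step 2: SEND seq=5000 -> in-order
Step 3: SEND seq=0 -> in-order
Step 4: SEND seq=147 -> in-order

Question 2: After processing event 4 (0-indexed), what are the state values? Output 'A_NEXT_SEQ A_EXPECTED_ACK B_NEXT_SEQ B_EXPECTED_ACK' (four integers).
After event 0: A_seq=5000 A_ack=0 B_seq=27 B_ack=5000
After event 1: A_seq=5000 A_ack=0 B_seq=147 B_ack=5000
After event 2: A_seq=5114 A_ack=0 B_seq=147 B_ack=5114
After event 3: A_seq=5114 A_ack=147 B_seq=147 B_ack=5114
After event 4: A_seq=5114 A_ack=198 B_seq=198 B_ack=5114

5114 198 198 5114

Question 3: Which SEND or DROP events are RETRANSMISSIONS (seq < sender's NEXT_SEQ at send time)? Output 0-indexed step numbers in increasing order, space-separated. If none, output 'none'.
Answer: 3

Derivation:
Step 0: DROP seq=0 -> fresh
Step 1: SEND seq=27 -> fresh
Step 2: SEND seq=5000 -> fresh
Step 3: SEND seq=0 -> retransmit
Step 4: SEND seq=147 -> fresh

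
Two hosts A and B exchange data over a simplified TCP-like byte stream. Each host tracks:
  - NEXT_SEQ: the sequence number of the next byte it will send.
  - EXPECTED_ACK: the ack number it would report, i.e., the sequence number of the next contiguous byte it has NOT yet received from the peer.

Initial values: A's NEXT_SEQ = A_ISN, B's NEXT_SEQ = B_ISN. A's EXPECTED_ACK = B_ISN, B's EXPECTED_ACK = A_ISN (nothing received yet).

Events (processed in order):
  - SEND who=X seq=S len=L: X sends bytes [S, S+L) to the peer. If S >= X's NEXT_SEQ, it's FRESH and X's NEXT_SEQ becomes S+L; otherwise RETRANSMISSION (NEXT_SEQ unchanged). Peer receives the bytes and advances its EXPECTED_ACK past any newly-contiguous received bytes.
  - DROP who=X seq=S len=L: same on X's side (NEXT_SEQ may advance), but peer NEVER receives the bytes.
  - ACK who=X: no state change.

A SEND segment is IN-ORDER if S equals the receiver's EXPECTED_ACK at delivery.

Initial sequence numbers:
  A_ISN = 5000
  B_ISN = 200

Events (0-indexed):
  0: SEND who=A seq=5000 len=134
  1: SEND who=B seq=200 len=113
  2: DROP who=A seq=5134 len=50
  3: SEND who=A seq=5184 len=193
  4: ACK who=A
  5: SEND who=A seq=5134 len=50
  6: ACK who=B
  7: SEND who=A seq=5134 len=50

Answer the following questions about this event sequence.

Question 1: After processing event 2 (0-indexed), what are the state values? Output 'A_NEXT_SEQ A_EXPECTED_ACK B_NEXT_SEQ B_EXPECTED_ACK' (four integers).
After event 0: A_seq=5134 A_ack=200 B_seq=200 B_ack=5134
After event 1: A_seq=5134 A_ack=313 B_seq=313 B_ack=5134
After event 2: A_seq=5184 A_ack=313 B_seq=313 B_ack=5134

5184 313 313 5134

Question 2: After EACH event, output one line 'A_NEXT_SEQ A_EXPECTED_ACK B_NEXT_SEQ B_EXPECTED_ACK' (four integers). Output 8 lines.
5134 200 200 5134
5134 313 313 5134
5184 313 313 5134
5377 313 313 5134
5377 313 313 5134
5377 313 313 5377
5377 313 313 5377
5377 313 313 5377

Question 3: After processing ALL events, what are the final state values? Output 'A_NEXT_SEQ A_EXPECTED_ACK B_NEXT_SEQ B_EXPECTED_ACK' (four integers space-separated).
After event 0: A_seq=5134 A_ack=200 B_seq=200 B_ack=5134
After event 1: A_seq=5134 A_ack=313 B_seq=313 B_ack=5134
After event 2: A_seq=5184 A_ack=313 B_seq=313 B_ack=5134
After event 3: A_seq=5377 A_ack=313 B_seq=313 B_ack=5134
After event 4: A_seq=5377 A_ack=313 B_seq=313 B_ack=5134
After event 5: A_seq=5377 A_ack=313 B_seq=313 B_ack=5377
After event 6: A_seq=5377 A_ack=313 B_seq=313 B_ack=5377
After event 7: A_seq=5377 A_ack=313 B_seq=313 B_ack=5377

Answer: 5377 313 313 5377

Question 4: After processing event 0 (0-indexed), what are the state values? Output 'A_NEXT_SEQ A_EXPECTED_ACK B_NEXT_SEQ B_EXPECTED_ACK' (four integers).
After event 0: A_seq=5134 A_ack=200 B_seq=200 B_ack=5134

5134 200 200 5134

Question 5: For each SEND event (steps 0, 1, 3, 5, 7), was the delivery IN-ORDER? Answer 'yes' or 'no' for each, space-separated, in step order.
Step 0: SEND seq=5000 -> in-order
Step 1: SEND seq=200 -> in-order
Step 3: SEND seq=5184 -> out-of-order
Step 5: SEND seq=5134 -> in-order
Step 7: SEND seq=5134 -> out-of-order

Answer: yes yes no yes no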